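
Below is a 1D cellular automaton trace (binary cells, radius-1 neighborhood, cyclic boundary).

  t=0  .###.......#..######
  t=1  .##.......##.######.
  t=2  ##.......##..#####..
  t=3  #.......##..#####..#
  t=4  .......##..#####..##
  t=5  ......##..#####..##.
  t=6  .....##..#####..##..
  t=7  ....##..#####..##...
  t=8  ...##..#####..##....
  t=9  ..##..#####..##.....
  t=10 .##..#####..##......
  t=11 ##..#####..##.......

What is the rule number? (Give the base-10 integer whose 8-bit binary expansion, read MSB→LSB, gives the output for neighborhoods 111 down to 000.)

  ### -> #   bit 7 = 1  t=0,i=2
  ##. -> .   bit 6 = 0  t=0,i=3
  #.# -> .   bit 5 = 0  t=0,i=0
  #.. -> .   bit 4 = 0  t=0,i=4
  .## -> #   bit 3 = 1  t=0,i=1
  .#. -> #   bit 2 = 1  t=0,i=11
  ..# -> #   bit 1 = 1  t=0,i=10
  ... -> .   bit 0 = 0  t=0,i=5
  bits 10001110 = 142

142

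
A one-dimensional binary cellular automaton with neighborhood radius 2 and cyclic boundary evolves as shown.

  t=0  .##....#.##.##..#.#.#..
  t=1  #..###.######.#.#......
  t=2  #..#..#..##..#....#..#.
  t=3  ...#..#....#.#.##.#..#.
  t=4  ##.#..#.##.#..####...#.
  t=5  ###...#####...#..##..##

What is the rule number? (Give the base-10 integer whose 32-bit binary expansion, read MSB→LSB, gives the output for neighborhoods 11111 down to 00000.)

  ##### -> #   bit 31 = 1  t=1,i=9
  ####. -> .   bit 30 = 0  t=1,i=11
  ###.# -> .   bit 29 = 0  t=1,i=5
  ###.. -> #   bit 28 = 1  t=4,i=17
  ##.## -> #   bit 27 = 1  t=0,i=11
  ##.#. -> #   bit 26 = 1  t=1,i=13
  ##..# -> #   bit 25 = 1  t=0,i=14
  ##... -> #   bit 24 = 1  t=0,i=3
  #.### -> .   bit 23 = 0  t=1,i=7
  #.##. -> #   bit 22 = 1  t=0,i=9
  #.#.# -> .   bit 21 = 0  t=0,i=18
  #.#.. -> .   bit 20 = 0  t=0,i=20
  #..## -> .   bit 19 = 0  t=1,i=2
  #..#. -> .   bit 18 = 0  t=0,i=15
  #...# -> .   bit 17 = 0  t=0,i=22
  #.... -> #   bit 16 = 1  t=0,i=4
  .#### -> .   bit 15 = 0  t=1,i=8
  .###. -> .   bit 14 = 0  t=1,i=4
  .##.# -> #   bit 13 = 1  t=0,i=10
  .##.. -> .   bit 12 = 0  t=0,i=2
  .#.## -> #   bit 11 = 1  t=0,i=8
  .#.#. -> .   bit 10 = 0  t=0,i=17
  .#..# -> .   bit 9 = 0  t=1,i=1
  .#... -> .   bit 8 = 0  t=0,i=21
  ..### -> #   bit 7 = 1  t=1,i=3
  ..##. -> .   bit 6 = 0  t=0,i=1
  ..#.# -> #   bit 5 = 1  t=0,i=7
  ..#.. -> #   bit 4 = 1  t=1,i=0
  ...## -> #   bit 3 = 1  t=0,i=0
  ...#. -> .   bit 2 = 0  t=0,i=6
  ....# -> #   bit 1 = 1  t=0,i=5
  ..... -> .   bit 0 = 0  t=1,i=19
  bits 10011111010000010010100010111010 = 2671847610

2671847610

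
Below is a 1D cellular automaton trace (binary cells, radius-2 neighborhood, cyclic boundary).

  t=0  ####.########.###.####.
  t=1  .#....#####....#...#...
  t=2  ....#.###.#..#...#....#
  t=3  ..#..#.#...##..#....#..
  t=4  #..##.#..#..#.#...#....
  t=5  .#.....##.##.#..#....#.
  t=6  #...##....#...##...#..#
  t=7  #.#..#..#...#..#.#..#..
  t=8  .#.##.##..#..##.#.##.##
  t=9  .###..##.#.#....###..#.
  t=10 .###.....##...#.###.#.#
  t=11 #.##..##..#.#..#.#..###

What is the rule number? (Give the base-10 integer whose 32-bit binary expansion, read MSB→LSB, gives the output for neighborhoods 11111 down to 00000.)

  [31] ##### => #  t=0,i=7
  [30] ####. => .  t=0,i=2
  [29] ###.# => .  t=0,i=3
  [28] ###.. => #  t=1,i=10
  [27] ##.## => .  t=0,i=4
  [26] ##.#. => .  t=2,i=9
  [25] ##..# => .  t=3,i=13
  [24] ##... => .  t=1,i=11
  [23] #.### => .  t=0,i=0
  [22] #.##. => #  t=5,i=10
  [21] #.#.# => #  t=8,i=1
  [20] #.#.. => .  t=2,i=10
  [19] #..## => .  t=4,i=2
  [18] #..#. => #  t=2,i=12
  [17] #...# => #  t=1,i=17
  [16] #.... => .  t=1,i=3
  [15] .#### => #  t=0,i=1
  [14] .###. => #  t=0,i=15
  [13] .##.# => .  t=4,i=4
  [12] .##.. => #  t=3,i=12
  [11] .#.## => #  t=2,i=5
  [10] .#.#. => #  t=3,i=6
  [9] .#..# => #  t=2,i=11
  [8] .#... => .  t=1,i=2
  [7] ..### => #  t=1,i=6
  [6] ..##. => .  t=3,i=11
  [5] ..#.# => .  t=2,i=4
  [4] ..#.. => .  t=1,i=1
  [3] ...## => .  t=1,i=5
  [2] ...#. => .  t=1,i=0
  [1] ....# => #  t=1,i=4
  [0] ..... => #  t=5,i=4
  bits 10010000011001101101111010000011 = 2422660739

2422660739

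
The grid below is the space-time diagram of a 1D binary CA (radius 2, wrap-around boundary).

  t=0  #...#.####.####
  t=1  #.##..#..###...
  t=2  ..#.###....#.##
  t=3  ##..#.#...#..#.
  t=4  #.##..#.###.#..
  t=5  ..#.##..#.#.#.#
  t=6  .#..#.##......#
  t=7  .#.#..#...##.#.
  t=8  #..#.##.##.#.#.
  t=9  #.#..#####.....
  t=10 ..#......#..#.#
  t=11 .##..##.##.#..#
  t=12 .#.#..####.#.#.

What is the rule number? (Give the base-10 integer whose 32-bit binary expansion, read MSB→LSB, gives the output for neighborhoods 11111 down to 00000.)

987111453

  [31] ##### => .  t=0,i=13
  [30] ####. => .  t=0,i=8
  [29] ###.# => #  t=0,i=9
  [28] ###.. => #  t=0,i=0
  [27] ##.## => #  t=0,i=10
  [26] ##.#. => .  t=4,i=11
  [25] ##..# => #  t=1,i=4
  [24] ##... => .  t=0,i=1
  [23] #.### => #  t=0,i=6
  [22] #.##. => #  t=1,i=2
  [21] #.#.# => .  t=5,i=10
  [20] #.#.. => #  t=3,i=6
  [19] #..## => .  t=1,i=8
  [18] #..#. => #  t=1,i=5
  [17] #...# => #  t=0,i=2
  [16] #.... => .  t=2,i=8
  [15] .#### => .  t=0,i=7
  [14] .###. => .  t=1,i=10
  [13] .##.# => #  t=7,i=11
  [12] .##.. => .  t=1,i=3
  [11] .#.## => .  t=0,i=5
  [10] .#.#. => .  t=3,i=5
  [9] .#..# => .  t=1,i=7
  [8] .#... => .  t=3,i=7
  [7] ..### => .  t=1,i=9
  [6] ..##. => .  t=7,i=10
  [5] ..#.# => .  t=0,i=4
  [4] ..#.. => #  t=1,i=6
  [3] ...## => #  t=7,i=9
  [2] ...#. => #  t=0,i=3
  [1] ....# => .  t=2,i=9
  [0] ..... => #  t=6,i=10
  bits 00111010110101100010000000011101 = 987111453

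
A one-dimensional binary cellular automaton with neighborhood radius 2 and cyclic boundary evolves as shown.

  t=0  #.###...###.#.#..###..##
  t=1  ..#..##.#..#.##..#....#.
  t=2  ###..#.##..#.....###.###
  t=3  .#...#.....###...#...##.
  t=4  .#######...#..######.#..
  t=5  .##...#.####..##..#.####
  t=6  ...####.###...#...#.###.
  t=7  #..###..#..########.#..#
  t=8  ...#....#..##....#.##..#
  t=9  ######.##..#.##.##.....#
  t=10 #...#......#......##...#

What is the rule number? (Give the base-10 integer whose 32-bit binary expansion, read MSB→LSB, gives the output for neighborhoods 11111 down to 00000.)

  [31] ##### => .  t=2,i=0
  [30] ####. => #  t=2,i=1
  [29] ###.# => .  t=0,i=0
  [28] ###.. => .  t=0,i=4
  [27] ##.## => .  t=0,i=1
  [26] ##.#. => #  t=0,i=11
  [25] ##..# => .  t=0,i=20
  [24] ##... => #  t=0,i=5
  [23] #.### => #  t=0,i=2
  [22] #.##. => .  t=1,i=13
  [21] #.#.# => .  t=0,i=12
  [20] #.#.. => #  t=0,i=14
  [19] #..## => .  t=0,i=16
  [18] #..#. => .  t=1,i=10
  [17] #...# => #  t=0,i=6
  [16] #.... => #  t=1,i=19
  [15] .#### => #  t=2,i=22
  [14] .###. => .  t=0,i=3
  [13] .##.# => .  t=1,i=6
  [12] .##.. => .  t=1,i=14
  [11] .#.## => .  t=1,i=12
  [10] .#.#. => #  t=0,i=13
  [9] .#..# => .  t=0,i=15
  [8] .#... => #  t=1,i=18
  [7] ..### => #  t=0,i=8
  [6] ..##. => #  t=1,i=5
  [5] ..#.# => #  t=1,i=11
  [4] ..#.. => #  t=1,i=2
  [3] ...## => .  t=0,i=7
  [2] ...#. => #  t=1,i=1
  [1] ....# => .  t=1,i=20
  [0] ..... => .  t=2,i=14
  bits 01000101100100111000010111110100 = 1167295988

1167295988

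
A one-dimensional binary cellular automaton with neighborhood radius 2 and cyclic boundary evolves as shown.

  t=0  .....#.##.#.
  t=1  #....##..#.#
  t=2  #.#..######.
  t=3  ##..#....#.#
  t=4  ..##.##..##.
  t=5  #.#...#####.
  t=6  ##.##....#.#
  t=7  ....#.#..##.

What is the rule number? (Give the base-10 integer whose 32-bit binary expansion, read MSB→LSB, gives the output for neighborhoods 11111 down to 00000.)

1177492832

  #####|.  b31=0 t=2,i=7
  ####.|#  b30=1 t=2,i=9
  ###.#|.  b29=0 t=2,i=10
  ###..|.  b28=0 t=3,i=1
  ##.##|.  b27=0 t=4,i=4
  ##.#.|#  b26=1 t=0,i=9
  ##..#|#  b25=1 t=1,i=7
  ##...|.  b24=0 t=1,i=1
  #.###|.  b23=0 t=3,i=11
  #.##.|.  b22=0 t=0,i=7
  #.#.#|#  b21=1 t=2,i=0
  #.#..|.  b20=0 t=0,i=10
  #..##|#  b19=1 t=2,i=4
  #..#.|#  b18=1 t=1,i=8
  #...#|#  b17=1 t=4,i=0
  #....|#  b16=1 t=0,i=0
  .####|.  b15=0 t=2,i=6
  .###.|.  b14=0 t=3,i=0
  .##.#|.  b13=0 t=0,i=8
  .##..|#  b12=1 t=1,i=0
  .#.##|#  b11=1 t=0,i=6
  .#.#.|#  b10=1 t=2,i=1
  .#..#|.  b9=0 t=2,i=3
  .#...|#  b8=1 t=0,i=11
  ..###|.  b7=0 t=2,i=5
  ..##.|#  b6=1 t=1,i=5
  ..#.#|#  b5=1 t=0,i=5
  ..#..|.  b4=0 t=3,i=4
  ...##|.  b3=0 t=1,i=4
  ...#.|.  b2=0 t=0,i=4
  ....#|.  b1=0 t=0,i=3
  .....|.  b0=0 t=0,i=1
  bits 01000110001011110001110101100000 = 1177492832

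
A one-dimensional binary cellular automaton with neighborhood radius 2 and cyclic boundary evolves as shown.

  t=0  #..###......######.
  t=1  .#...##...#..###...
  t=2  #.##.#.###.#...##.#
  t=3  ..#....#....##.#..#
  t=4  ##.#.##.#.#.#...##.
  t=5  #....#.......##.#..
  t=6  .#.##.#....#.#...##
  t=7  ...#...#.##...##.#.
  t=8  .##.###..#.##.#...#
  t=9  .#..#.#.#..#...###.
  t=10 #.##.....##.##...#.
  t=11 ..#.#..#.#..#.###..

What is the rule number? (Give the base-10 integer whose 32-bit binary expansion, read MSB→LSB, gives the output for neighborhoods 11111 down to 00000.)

2445706054

  [31] ##### => #  t=0,i=14
  [30] ####. => .  t=0,i=16
  [29] ###.# => .  t=0,i=17
  [28] ###.. => #  t=0,i=5
  [27] ##.## => .  t=2,i=1
  [26] ##.#. => .  t=0,i=18
  [25] ##..# => .  t=8,i=7
  [24] ##... => #  t=0,i=6
  [23] #.### => #  t=2,i=7
  [22] #.##. => #  t=2,i=2
  [21] #.#.# => .  t=2,i=5
  [20] #.#.. => .  t=0,i=0
  [19] #..## => .  t=0,i=2
  [18] #..#. => #  t=3,i=1
  [17] #...# => #  t=1,i=3
  [16] #.... => .  t=0,i=7
  [15] .#### => #  t=0,i=13
  [14] .###. => .  t=0,i=4
  [13] .##.# => .  t=2,i=0
  [12] .##.. => .  t=1,i=6
  [11] .#.## => .  t=2,i=6
  [10] .#.#. => .  t=4,i=9
  [9] .#..# => #  t=0,i=1
  [8] .#... => #  t=1,i=2
  [7] ..### => .  t=0,i=3
  [6] ..##. => #  t=1,i=5
  [5] ..#.# => .  t=6,i=11
  [4] ..#.. => .  t=1,i=1
  [3] ...## => .  t=0,i=11
  [2] ...#. => #  t=1,i=0
  [1] ....# => #  t=0,i=10
  [0] ..... => .  t=0,i=8
  bits 10010001110001101000001101000110 = 2445706054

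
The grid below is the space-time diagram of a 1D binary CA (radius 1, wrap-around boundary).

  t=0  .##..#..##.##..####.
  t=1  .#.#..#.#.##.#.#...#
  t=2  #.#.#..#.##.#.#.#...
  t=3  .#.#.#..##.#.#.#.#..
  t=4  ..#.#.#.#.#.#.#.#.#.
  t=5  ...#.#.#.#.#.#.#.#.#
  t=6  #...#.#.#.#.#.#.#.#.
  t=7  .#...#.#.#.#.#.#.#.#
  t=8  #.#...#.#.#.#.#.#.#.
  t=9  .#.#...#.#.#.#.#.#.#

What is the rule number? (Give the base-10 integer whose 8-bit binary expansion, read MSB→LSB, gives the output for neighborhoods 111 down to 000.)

56

  nb ###: next=.  (t=0,i=16, bit7=0)
  nb ##.: next=.  (t=0,i=2, bit6=0)
  nb #.#: next=#  (t=0,i=10, bit5=1)
  nb #..: next=#  (t=0,i=3, bit4=1)
  nb .##: next=#  (t=0,i=1, bit3=1)
  nb .#.: next=.  (t=0,i=5, bit2=0)
  nb ..#: next=.  (t=0,i=0, bit1=0)
  nb ...: next=.  (t=1,i=17, bit0=0)
  bits 00111000 = 56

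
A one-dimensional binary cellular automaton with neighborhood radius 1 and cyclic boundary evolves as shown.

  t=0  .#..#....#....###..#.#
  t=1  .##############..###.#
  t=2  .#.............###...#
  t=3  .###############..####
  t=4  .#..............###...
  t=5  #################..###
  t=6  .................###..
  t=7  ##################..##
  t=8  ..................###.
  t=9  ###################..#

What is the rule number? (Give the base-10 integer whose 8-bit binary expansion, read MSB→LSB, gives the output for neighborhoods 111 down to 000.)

31

  nb ###: next=.  (t=0,i=15, bit7=0)
  nb ##.: next=.  (t=0,i=16, bit6=0)
  nb #.#: next=.  (t=0,i=0, bit5=0)
  nb #..: next=#  (t=0,i=2, bit4=1)
  nb .##: next=#  (t=0,i=14, bit3=1)
  nb .#.: next=#  (t=0,i=1, bit2=1)
  nb ..#: next=#  (t=0,i=3, bit1=1)
  nb ...: next=#  (t=0,i=6, bit0=1)
  bits 00011111 = 31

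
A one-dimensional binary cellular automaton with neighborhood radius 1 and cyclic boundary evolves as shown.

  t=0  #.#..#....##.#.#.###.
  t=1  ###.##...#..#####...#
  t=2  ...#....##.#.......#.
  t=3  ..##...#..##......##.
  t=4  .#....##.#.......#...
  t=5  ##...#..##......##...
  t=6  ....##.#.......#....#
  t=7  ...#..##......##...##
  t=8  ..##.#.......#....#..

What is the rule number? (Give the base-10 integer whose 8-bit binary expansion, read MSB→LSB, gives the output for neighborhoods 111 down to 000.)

  nb ###: next=.  (t=0,i=18, bit7=0)
  nb ##.: next=.  (t=0,i=11, bit6=0)
  nb #.#: next=#  (t=0,i=1, bit5=1)
  nb #..: next=.  (t=0,i=3, bit4=0)
  nb .##: next=.  (t=0,i=10, bit3=0)
  nb .#.: next=#  (t=0,i=0, bit2=1)
  nb ..#: next=#  (t=0,i=4, bit1=1)
  nb ...: next=.  (t=0,i=7, bit0=0)
  bits 00100110 = 38

38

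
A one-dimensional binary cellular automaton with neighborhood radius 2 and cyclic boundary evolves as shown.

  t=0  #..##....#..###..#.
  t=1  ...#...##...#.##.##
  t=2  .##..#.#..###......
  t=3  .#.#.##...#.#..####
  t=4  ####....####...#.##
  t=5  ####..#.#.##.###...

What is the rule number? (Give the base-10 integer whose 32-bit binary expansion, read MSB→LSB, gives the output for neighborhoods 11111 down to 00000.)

  ##### -> #   bit 31 = 1  t=4,i=0
  ####. -> #   bit 30 = 1  t=3,i=17
  ###.# -> #   bit 29 = 1  t=3,i=18
  ###.. -> #   bit 28 = 1  t=0,i=14
  ##.## -> .   bit 27 = 0  t=1,i=16
  ##.#. -> #   bit 26 = 1  t=3,i=0
  ##..# -> #   bit 25 = 1  t=0,i=15
  ##... -> .   bit 24 = 0  t=0,i=5
  #.### -> .   bit 23 = 0  t=4,i=17
  #.##. -> .   bit 22 = 0  t=1,i=14
  #.#.# -> #   bit 21 = 1  t=3,i=1
  #.#.. -> .   bit 20 = 0  t=0,i=0
  #..## -> .   bit 19 = 0  t=0,i=2
  #..#. -> .   bit 18 = 0  t=0,i=16
  #...# -> #   bit 17 = 1  t=1,i=1
  #.... -> .   bit 16 = 0  t=0,i=6
  .#### -> .   bit 15 = 0  t=3,i=16
  .###. -> .   bit 14 = 0  t=0,i=13
  .##.# -> .   bit 13 = 0  t=1,i=15
  .##.. -> .   bit 12 = 0  t=0,i=4
  .#.## -> .   bit 11 = 0  t=1,i=13
  .#.#. -> #   bit 10 = 1  t=0,i=18
  .#..# -> .   bit 9 = 0  t=0,i=1
  .#... -> .   bit 8 = 0  t=1,i=4
  ..### -> #   bit 7 = 1  t=0,i=12
  ..##. -> #   bit 6 = 1  t=0,i=3
  ..#.# -> #   bit 5 = 1  t=0,i=17
  ..#.. -> .   bit 4 = 0  t=0,i=9
  ...## -> .   bit 3 = 0  t=1,i=6
  ...#. -> #   bit 2 = 1  t=0,i=8
  ....# -> #   bit 1 = 1  t=0,i=7
  ..... -> #   bit 0 = 1  t=2,i=15
  bits 11110110001000100000010011100111 = 4129424615

4129424615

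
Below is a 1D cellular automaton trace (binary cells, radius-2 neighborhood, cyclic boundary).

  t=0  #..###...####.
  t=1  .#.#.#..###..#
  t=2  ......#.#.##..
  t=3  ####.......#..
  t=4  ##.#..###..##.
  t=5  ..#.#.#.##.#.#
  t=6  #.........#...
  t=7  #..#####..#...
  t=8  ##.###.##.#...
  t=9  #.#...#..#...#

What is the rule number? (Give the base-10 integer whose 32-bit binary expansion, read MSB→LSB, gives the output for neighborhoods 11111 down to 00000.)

2650837721

  nb #####: next=#  (t=7,i=5, bit31=1)
  nb ####.: next=.  (t=0,i=11, bit30=0)
  nb ###.#: next=.  (t=0,i=12, bit29=0)
  nb ###..: next=#  (t=0,i=5, bit28=1)
  nb ##.##: next=#  (t=4,i=13, bit27=1)
  nb ##.#.: next=#  (t=0,i=13, bit26=1)
  nb ##..#: next=#  (t=1,i=11, bit25=1)
  nb ##...: next=.  (t=0,i=6, bit24=0)
  nb #.###: next=.  (t=8,i=3, bit23=0)
  nb #.##.: next=.  (t=2,i=10, bit22=0)
  nb #.#.#: next=.  (t=1,i=1, bit21=0)
  nb #.#..: next=.  (t=0,i=0, bit20=0)
  nb #..##: next=.  (t=0,i=2, bit19=0)
  nb #..#.: next=.  (t=1,i=12, bit18=0)
  nb #...#: next=.  (t=0,i=7, bit17=0)
  nb #....: next=.  (t=2,i=13, bit16=0)
  nb .####: next=#  (t=0,i=10, bit15=1)
  nb .###.: next=.  (t=0,i=4, bit14=0)
  nb .##.#: next=.  (t=4,i=1, bit13=0)
  nb .##..: next=#  (t=2,i=11, bit12=1)
  nb .#.##: next=.  (t=2,i=9, bit11=0)
  nb .#.#.: next=.  (t=1,i=0, bit10=0)
  nb .#..#: next=#  (t=0,i=1, bit9=1)
  nb .#...: next=.  (t=6,i=1, bit8=0)
  nb ..###: next=#  (t=0,i=3, bit7=1)
  nb ..##.: next=#  (t=4,i=11, bit6=1)
  nb ..#.#: next=.  (t=1,i=13, bit5=0)
  nb ..#..: next=#  (t=3,i=11, bit4=1)
  nb ...##: next=#  (t=0,i=8, bit3=1)
  nb ...#.: next=.  (t=2,i=5, bit2=0)
  nb ....#: next=.  (t=2,i=4, bit1=0)
  nb .....: next=#  (t=2,i=0, bit0=1)
  bits 10011110000000001001001011011001 = 2650837721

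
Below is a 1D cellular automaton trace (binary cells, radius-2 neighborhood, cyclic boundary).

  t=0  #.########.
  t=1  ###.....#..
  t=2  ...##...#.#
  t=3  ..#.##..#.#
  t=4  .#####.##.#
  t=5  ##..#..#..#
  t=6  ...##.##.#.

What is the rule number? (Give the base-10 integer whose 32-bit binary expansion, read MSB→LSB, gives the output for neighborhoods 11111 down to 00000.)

  ##### -> .   bit 31 = 0  t=0,i=4
  ####. -> #   bit 30 = 1  t=0,i=8
  ###.# -> .   bit 29 = 0  t=0,i=9
  ###.. -> .   bit 28 = 0  t=1,i=2
  ##.## -> .   bit 27 = 0  t=4,i=6
  ##.#. -> .   bit 26 = 0  t=0,i=10
  ##..# -> .   bit 25 = 0  t=3,i=6
  ##... -> #   bit 24 = 1  t=1,i=3
  #.### -> #   bit 23 = 1  t=0,i=2
  #.##. -> #   bit 22 = 1  t=3,i=4
  #.#.# -> #   bit 21 = 1  t=0,i=0
  #.#.. -> #   bit 20 = 1  t=2,i=10
  #..## -> #   bit 19 = 1  t=1,i=10
  #..#. -> #   bit 18 = 1  t=3,i=1
  #...# -> .   bit 17 = 0  t=2,i=1
  #.... -> #   bit 16 = 1  t=1,i=4
  .#### -> .   bit 15 = 0  t=0,i=3
  .###. -> .   bit 14 = 0  t=1,i=1
  .##.# -> .   bit 13 = 0  t=4,i=8
  .##.. -> #   bit 12 = 1  t=2,i=4
  .#.## -> #   bit 11 = 1  t=0,i=1
  .#.#. -> .   bit 10 = 0  t=2,i=9
  .#..# -> .   bit 9 = 0  t=1,i=9
  .#... -> .   bit 8 = 0  t=2,i=0
  ..### -> .   bit 7 = 0  t=1,i=0
  ..##. -> .   bit 6 = 0  t=2,i=3
  ..#.# -> #   bit 5 = 1  t=2,i=8
  ..#.. -> #   bit 4 = 1  t=1,i=8
  ...## -> #   bit 3 = 1  t=2,i=2
  ...#. -> .   bit 2 = 0  t=1,i=7
  ....# -> .   bit 1 = 0  t=1,i=6
  ..... -> .   bit 0 = 0  t=1,i=5
  bits 01000001111111010001100000111000 = 1107105848

1107105848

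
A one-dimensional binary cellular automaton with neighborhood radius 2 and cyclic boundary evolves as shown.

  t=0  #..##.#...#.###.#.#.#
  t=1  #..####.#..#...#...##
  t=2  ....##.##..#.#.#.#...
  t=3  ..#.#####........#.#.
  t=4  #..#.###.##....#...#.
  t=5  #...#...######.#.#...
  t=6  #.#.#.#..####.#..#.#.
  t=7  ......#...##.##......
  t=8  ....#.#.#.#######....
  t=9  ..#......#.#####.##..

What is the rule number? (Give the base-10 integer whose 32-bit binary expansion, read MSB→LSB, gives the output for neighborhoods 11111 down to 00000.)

  #####|#  b31=1 t=3,i=6
  ####.|#  b30=1 t=1,i=5
  ###.#|.  b29=0 t=0,i=14
  ###..|.  b28=0 t=1,i=0
  ##.##|#  b27=1 t=2,i=6
  ##.#.|#  b26=1 t=0,i=5
  ##..#|.  b25=0 t=0,i=1
  ##...|#  b24=1 t=3,i=9
  #.###|.  b23=0 t=0,i=12
  #.##.|#  b22=1 t=0,i=20
  #.#.#|.  b21=0 t=0,i=16
  #.#..|#  b20=1 t=0,i=6
  #..##|.  b19=0 t=0,i=2
  #..#.|.  b18=0 t=1,i=10
  #...#|#  b17=1 t=0,i=8
  #....|#  b16=1 t=2,i=19
  .####|#  b15=1 t=1,i=4
  .###.|.  b14=0 t=0,i=13
  .##.#|#  b13=1 t=0,i=4
  .##..|#  b12=1 t=0,i=0
  .#.##|#  b11=1 t=0,i=11
  .#.#.|.  b10=0 t=0,i=17
  .#..#|.  b9=0 t=1,i=9
  .#...|.  b8=0 t=0,i=7
  ..###|.  b7=0 t=1,i=3
  ..##.|#  b6=1 t=0,i=3
  ..#.#|.  b5=0 t=0,i=10
  ..#..|#  b4=1 t=1,i=11
  ...##|.  b3=0 t=1,i=18
  ...#.|.  b2=0 t=0,i=9
  ....#|#  b1=1 t=2,i=2
  .....|.  b0=0 t=2,i=0
  bits 11001101010100111011100001010010 = 3444815954

3444815954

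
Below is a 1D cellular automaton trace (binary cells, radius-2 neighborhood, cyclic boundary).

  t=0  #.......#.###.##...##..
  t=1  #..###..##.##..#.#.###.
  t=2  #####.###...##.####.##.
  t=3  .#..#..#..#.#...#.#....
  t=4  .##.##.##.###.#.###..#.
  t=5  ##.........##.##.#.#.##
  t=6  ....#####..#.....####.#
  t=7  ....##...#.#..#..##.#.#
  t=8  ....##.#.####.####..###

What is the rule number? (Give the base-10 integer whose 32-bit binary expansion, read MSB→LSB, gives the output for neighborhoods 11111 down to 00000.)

574283505

  #####|.  b31=0 t=2,i=2
  ####.|.  b30=0 t=2,i=3
  ###.#|#  b29=1 t=0,i=12
  ###..|.  b28=0 t=1,i=5
  ##.##|.  b27=0 t=0,i=13
  ##.#.|.  b26=0 t=1,i=22
  ##..#|#  b25=1 t=0,i=21
  ##...|.  b24=0 t=0,i=16
  #.###|.  b23=0 t=0,i=10
  #.##.|.  b22=0 t=0,i=14
  #.#.#|#  b21=1 t=1,i=17
  #.#..|#  b20=1 t=1,i=0
  #..##|#  b19=1 t=1,i=2
  #..#.|.  b18=0 t=0,i=22
  #...#|#  b17=1 t=0,i=17
  #....|.  b16=0 t=0,i=2
  .####|#  b15=1 t=2,i=1
  .###.|#  b14=1 t=0,i=11
  .##.#|.  b13=0 t=1,i=9
  .##..|#  b12=1 t=0,i=15
  .#.##|#  b11=1 t=0,i=9
  .#.#.|#  b10=1 t=1,i=16
  .#..#|#  b9=1 t=1,i=1
  .#...|.  b8=0 t=0,i=1
  ..###|#  b7=1 t=1,i=3
  ..##.|#  b6=1 t=0,i=19
  ..#.#|#  b5=1 t=0,i=8
  ..#..|#  b4=1 t=0,i=0
  ...##|.  b3=0 t=0,i=18
  ...#.|.  b2=0 t=0,i=7
  ....#|.  b1=0 t=0,i=6
  .....|#  b0=1 t=0,i=3
  bits 00100010001110101101111011110001 = 574283505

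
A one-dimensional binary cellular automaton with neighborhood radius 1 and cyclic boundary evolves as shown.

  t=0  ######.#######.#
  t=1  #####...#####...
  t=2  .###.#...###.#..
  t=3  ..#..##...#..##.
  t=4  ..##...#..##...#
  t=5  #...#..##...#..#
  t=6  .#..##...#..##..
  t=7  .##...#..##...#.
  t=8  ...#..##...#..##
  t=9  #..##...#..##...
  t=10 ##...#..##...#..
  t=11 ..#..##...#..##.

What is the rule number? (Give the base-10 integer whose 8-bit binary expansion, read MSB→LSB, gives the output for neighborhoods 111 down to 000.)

148

  ### -> #   bit 7 = 1  t=0,i=0
  ##. -> .   bit 6 = 0  t=0,i=5
  #.# -> .   bit 5 = 0  t=0,i=6
  #.. -> #   bit 4 = 1  t=1,i=5
  .## -> .   bit 3 = 0  t=0,i=7
  .#. -> #   bit 2 = 1  t=2,i=5
  ..# -> .   bit 1 = 0  t=1,i=7
  ... -> .   bit 0 = 0  t=1,i=6
  bits 10010100 = 148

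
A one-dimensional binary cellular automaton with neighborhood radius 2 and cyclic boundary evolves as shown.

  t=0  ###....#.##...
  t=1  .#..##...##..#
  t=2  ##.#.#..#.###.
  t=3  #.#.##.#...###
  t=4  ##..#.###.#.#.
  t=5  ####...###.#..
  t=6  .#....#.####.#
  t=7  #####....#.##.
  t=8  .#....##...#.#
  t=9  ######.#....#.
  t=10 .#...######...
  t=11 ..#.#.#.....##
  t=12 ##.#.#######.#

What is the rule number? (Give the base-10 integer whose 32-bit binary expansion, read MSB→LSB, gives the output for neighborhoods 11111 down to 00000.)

  #####|.  b31=0 t=7,i=2
  ####.|.  b30=0 t=3,i=13
  ###.#|#  b29=1 t=2,i=12
  ###..|.  b28=0 t=0,i=2
  ##.##|#  b27=1 t=2,i=13
  ##.#.|#  b26=1 t=2,i=2
  ##..#|#  b25=1 t=1,i=11
  ##...|.  b24=0 t=0,i=3
  #.###|.  b23=0 t=2,i=10
  #.##.|#  b22=1 t=0,i=9
  #.#.#|.  b21=0 t=2,i=3
  #.#..|#  b20=1 t=1,i=1
  #..##|#  b19=1 t=1,i=3
  #..#.|#  b18=1 t=1,i=12
  #...#|.  b17=0 t=0,i=12
  #....|#  b16=1 t=0,i=4
  .####|#  b15=1 t=3,i=12
  .###.|#  b14=1 t=0,i=1
  .##.#|.  b13=0 t=2,i=1
  .##..|#  b12=1 t=0,i=10
  .#.##|.  b11=0 t=0,i=8
  .#.#.|#  b10=1 t=1,i=0
  .#..#|.  b9=0 t=1,i=2
  .#...|#  b8=1 t=3,i=8
  ..###|.  b7=0 t=0,i=0
  ..##.|.  b6=0 t=1,i=4
  ..#.#|.  b5=0 t=0,i=7
  ..#..|.  b4=0 t=10,i=1
  ...##|#  b3=1 t=0,i=13
  ...#.|.  b2=0 t=0,i=6
  ....#|#  b1=1 t=0,i=5
  .....|#  b0=1 t=11,i=9
  bits 00101110010111011101010100001011 = 777901323

777901323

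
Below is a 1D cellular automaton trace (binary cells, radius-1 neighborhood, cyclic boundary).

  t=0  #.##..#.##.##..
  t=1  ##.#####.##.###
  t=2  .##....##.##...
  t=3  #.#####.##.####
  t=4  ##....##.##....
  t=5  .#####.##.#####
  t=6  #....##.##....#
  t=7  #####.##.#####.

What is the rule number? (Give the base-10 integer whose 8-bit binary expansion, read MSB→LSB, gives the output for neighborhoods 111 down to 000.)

119

  [7] ### => .  t=1,i=0
  [6] ##. => #  t=0,i=3
  [5] #.# => #  t=0,i=1
  [4] #.. => #  t=0,i=4
  [3] .## => .  t=0,i=2
  [2] .#. => #  t=0,i=0
  [1] ..# => #  t=0,i=5
  [0] ... => #  t=2,i=4
  bits 01110111 = 119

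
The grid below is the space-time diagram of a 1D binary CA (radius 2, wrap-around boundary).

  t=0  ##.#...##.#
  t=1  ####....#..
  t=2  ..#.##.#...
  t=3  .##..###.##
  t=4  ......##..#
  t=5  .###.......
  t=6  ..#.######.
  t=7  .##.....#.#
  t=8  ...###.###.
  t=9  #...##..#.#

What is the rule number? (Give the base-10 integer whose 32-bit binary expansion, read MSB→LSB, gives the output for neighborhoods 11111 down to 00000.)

1695638565

  nb #####: next=.  (t=6,i=6, bit31=0)
  nb ####.: next=#  (t=1,i=2, bit30=1)
  nb ###.#: next=#  (t=0,i=1, bit29=1)
  nb ###..: next=.  (t=1,i=3, bit28=0)
  nb ##.##: next=.  (t=0,i=9, bit27=0)
  nb ##.#.: next=#  (t=0,i=2, bit26=1)
  nb ##..#: next=.  (t=3,i=3, bit25=0)
  nb ##...: next=#  (t=1,i=4, bit24=1)
  nb #.###: next=.  (t=0,i=10, bit23=0)
  nb #.##.: next=.  (t=2,i=4, bit22=0)
  nb #.#.#: next=.  (t=7,i=10, bit21=0)
  nb #.#..: next=#  (t=0,i=3, bit20=1)
  nb #..##: next=.  (t=1,i=10, bit19=0)
  nb #..#.: next=.  (t=4,i=9, bit18=0)
  nb #...#: next=.  (t=0,i=5, bit17=0)
  nb #....: next=#  (t=1,i=5, bit16=1)
  nb .####: next=.  (t=1,i=1, bit15=0)
  nb .###.: next=#  (t=0,i=0, bit14=1)
  nb .##.#: next=#  (t=0,i=8, bit13=1)
  nb .##..: next=.  (t=3,i=2, bit12=0)
  nb .#.##: next=.  (t=2,i=3, bit11=0)
  nb .#.#.: next=#  (t=7,i=9, bit10=1)
  nb .#..#: next=.  (t=1,i=9, bit9=0)
  nb .#...: next=.  (t=0,i=4, bit8=0)
  nb ..###: next=.  (t=1,i=0, bit7=0)
  nb ..##.: next=.  (t=0,i=7, bit6=0)
  nb ..#.#: next=#  (t=2,i=2, bit5=1)
  nb ..#..: next=.  (t=1,i=8, bit4=0)
  nb ...##: next=.  (t=0,i=6, bit3=0)
  nb ...#.: next=#  (t=1,i=7, bit2=1)
  nb ....#: next=.  (t=1,i=6, bit1=0)
  nb .....: next=#  (t=2,i=10, bit0=1)
  bits 01100101000100010110010000100101 = 1695638565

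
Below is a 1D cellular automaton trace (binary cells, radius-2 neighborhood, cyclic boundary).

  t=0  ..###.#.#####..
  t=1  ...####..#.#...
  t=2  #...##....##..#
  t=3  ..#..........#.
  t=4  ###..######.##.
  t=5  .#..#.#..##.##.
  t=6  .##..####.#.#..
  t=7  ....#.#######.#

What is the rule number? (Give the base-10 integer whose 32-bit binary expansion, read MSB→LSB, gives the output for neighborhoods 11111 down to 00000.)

1685775893

  [31] ##### => .  t=0,i=10
  [30] ####. => #  t=0,i=11
  [29] ###.# => #  t=0,i=4
  [28] ###.. => .  t=0,i=12
  [27] ##.## => .  t=4,i=11
  [26] ##.#. => #  t=0,i=5
  [25] ##..# => .  t=1,i=7
  [24] ##... => .  t=0,i=13
  [23] #.### => .  t=0,i=8
  [22] #.##. => #  t=4,i=12
  [21] #.#.# => #  t=0,i=6
  [20] #.#.. => #  t=1,i=11
  [19] #..## => #  t=2,i=13
  [18] #..#. => .  t=1,i=8
  [17] #...# => #  t=2,i=2
  [16] #.... => .  t=0,i=14
  [15] .#### => #  t=0,i=9
  [14] .###. => #  t=0,i=3
  [13] .##.# => #  t=4,i=13
  [12] .##.. => .  t=2,i=0
  [11] .#.## => .  t=0,i=7
  [10] .#.#. => #  t=1,i=10
  [9] .#..# => #  t=5,i=2
  [8] .#... => .  t=1,i=12
  [7] ..### => .  t=0,i=2
  [6] ..##. => .  t=2,i=4
  [5] ..#.# => .  t=1,i=9
  [4] ..#.. => #  t=3,i=2
  [3] ...## => .  t=0,i=1
  [2] ...#. => #  t=3,i=1
  [1] ....# => .  t=0,i=0
  [0] ..... => #  t=1,i=0
  bits 01100100011110101110011000010101 = 1685775893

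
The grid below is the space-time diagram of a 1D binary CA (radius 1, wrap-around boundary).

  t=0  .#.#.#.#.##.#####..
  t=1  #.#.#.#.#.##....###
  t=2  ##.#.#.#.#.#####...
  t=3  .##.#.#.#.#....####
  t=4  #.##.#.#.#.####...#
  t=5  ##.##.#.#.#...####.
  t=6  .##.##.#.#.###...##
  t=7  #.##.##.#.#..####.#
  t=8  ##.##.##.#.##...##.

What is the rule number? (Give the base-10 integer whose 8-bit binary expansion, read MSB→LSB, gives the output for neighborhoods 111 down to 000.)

115

  [7] ### => .  t=0,i=13
  [6] ##. => #  t=0,i=10
  [5] #.# => #  t=0,i=2
  [4] #.. => #  t=0,i=17
  [3] .## => .  t=0,i=9
  [2] .#. => .  t=0,i=1
  [1] ..# => #  t=0,i=0
  [0] ... => #  t=0,i=18
  bits 01110011 = 115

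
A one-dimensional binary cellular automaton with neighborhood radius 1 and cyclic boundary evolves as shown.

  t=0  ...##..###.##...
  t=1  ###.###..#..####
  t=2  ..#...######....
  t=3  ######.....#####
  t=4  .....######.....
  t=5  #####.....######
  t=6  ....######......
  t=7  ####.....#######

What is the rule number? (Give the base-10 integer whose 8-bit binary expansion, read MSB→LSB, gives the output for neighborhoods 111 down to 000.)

  ###|.  b7=0 t=0,i=8
  ##.|#  b6=1 t=0,i=4
  #.#|.  b5=0 t=0,i=10
  #..|#  b4=1 t=0,i=5
  .##|.  b3=0 t=0,i=3
  .#.|#  b2=1 t=1,i=9
  ..#|#  b1=1 t=0,i=2
  ...|#  b0=1 t=0,i=0
  bits 01010111 = 87

87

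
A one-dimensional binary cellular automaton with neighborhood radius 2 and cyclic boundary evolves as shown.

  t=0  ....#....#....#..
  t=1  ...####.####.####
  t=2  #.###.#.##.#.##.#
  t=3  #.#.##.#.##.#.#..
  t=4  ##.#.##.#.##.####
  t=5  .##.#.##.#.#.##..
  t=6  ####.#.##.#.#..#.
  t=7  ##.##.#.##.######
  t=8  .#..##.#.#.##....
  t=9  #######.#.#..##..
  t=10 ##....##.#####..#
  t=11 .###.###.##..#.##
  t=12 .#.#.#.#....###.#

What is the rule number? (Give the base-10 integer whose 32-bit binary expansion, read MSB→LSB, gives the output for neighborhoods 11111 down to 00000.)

  ##### -> .   bit 31 = 0  t=4,i=15
  ####. -> .   bit 30 = 0  t=1,i=5
  ###.# -> #   bit 29 = 1  t=1,i=6
  ###.. -> #   bit 28 = 1  t=1,i=16
  ##.## -> .   bit 27 = 0  t=1,i=7
  ##.#. -> #   bit 26 = 1  t=2,i=5
  ##..# -> .   bit 25 = 0  t=9,i=15
  ##... -> #   bit 24 = 1  t=1,i=0
  #.### -> #   bit 23 = 1  t=1,i=8
  #.##. -> .   bit 22 = 0  t=2,i=8
  #.#.# -> .   bit 21 = 0  t=2,i=6
  #.#.. -> #   bit 20 = 1  t=3,i=14
  #..## -> #   bit 19 = 1  t=8,i=3
  #..#. -> #   bit 18 = 1  t=3,i=16
  #...# -> .   bit 17 = 0  t=1,i=1
  #.... -> #   bit 16 = 1  t=0,i=6
  .#### -> #   bit 15 = 1  t=1,i=4
  .###. -> .   bit 14 = 0  t=2,i=3
  .##.# -> #   bit 13 = 1  t=2,i=0
  .##.. -> .   bit 12 = 0  t=5,i=14
  .#.## -> #   bit 11 = 1  t=2,i=7
  .#.#. -> #   bit 10 = 1  t=3,i=1
  .#..# -> #   bit 9 = 1  t=3,i=15
  .#... -> #   bit 8 = 1  t=0,i=5
  ..### -> #   bit 7 = 1  t=1,i=3
  ..##. -> #   bit 6 = 1  t=5,i=1
  ..#.# -> #   bit 5 = 1  t=3,i=0
  ..#.. -> #   bit 4 = 1  t=0,i=4
  ...## -> #   bit 3 = 1  t=1,i=2
  ...#. -> #   bit 2 = 1  t=0,i=3
  ....# -> .   bit 1 = 0  t=0,i=2
  ..... -> .   bit 0 = 0  t=0,i=0
  bits 00110101100111011010111111111100 = 899526652

899526652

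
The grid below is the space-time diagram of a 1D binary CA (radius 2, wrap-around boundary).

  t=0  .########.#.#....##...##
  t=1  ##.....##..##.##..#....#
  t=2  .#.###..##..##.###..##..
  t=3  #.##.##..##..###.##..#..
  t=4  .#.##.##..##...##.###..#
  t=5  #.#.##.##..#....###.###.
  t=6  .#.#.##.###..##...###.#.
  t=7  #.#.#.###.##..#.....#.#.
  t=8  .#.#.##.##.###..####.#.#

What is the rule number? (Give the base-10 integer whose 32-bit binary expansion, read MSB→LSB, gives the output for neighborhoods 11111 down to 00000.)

  [31] ##### => .  t=0,i=3
  [30] ####. => #  t=0,i=7
  [29] ###.# => #  t=0,i=8
  [28] ###.. => #  t=1,i=1
  [27] ##.## => #  t=0,i=0
  [26] ##.#. => .  t=0,i=9
  [25] ##..# => #  t=1,i=9
  [24] ##... => .  t=0,i=19
  [23] #.### => #  t=0,i=1
  [22] #.##. => .  t=1,i=14
  [21] #.#.# => .  t=0,i=10
  [20] #.#.. => #  t=0,i=12
  [19] #..## => .  t=1,i=10
  [18] #..#. => #  t=1,i=17
  [17] #...# => .  t=0,i=20
  [16] #.... => #  t=0,i=14
  [15] .#### => .  t=0,i=2
  [14] .###. => .  t=1,i=0
  [13] .##.# => #  t=0,i=23
  [12] .##.. => #  t=0,i=18
  [11] .#.## => #  t=2,i=2
  [10] .#.#. => #  t=0,i=11
  [9] .#..# => .  t=3,i=22
  [8] .#... => .  t=0,i=13
  [7] ..### => .  t=1,i=23
  [6] ..##. => .  t=0,i=17
  [5] ..#.# => .  t=2,i=1
  [4] ..#.. => .  t=1,i=18
  [3] ...## => .  t=0,i=16
  [2] ...#. => #  t=2,i=0
  [1] ....# => #  t=0,i=15
  [0] ..... => #  t=1,i=4
  bits 01111010100101010011110000000111 = 2056600583

2056600583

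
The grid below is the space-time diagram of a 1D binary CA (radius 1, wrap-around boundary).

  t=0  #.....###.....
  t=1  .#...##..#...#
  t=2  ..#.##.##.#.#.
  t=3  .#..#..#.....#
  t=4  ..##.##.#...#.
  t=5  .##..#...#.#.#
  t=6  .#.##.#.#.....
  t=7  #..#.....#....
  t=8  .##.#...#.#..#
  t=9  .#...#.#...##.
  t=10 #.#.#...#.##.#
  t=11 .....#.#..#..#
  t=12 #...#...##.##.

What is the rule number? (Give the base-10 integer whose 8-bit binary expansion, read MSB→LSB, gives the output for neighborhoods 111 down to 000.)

26

  [7] ### => .  t=0,i=7
  [6] ##. => .  t=0,i=8
  [5] #.# => .  t=1,i=0
  [4] #.. => #  t=0,i=1
  [3] .## => #  t=0,i=6
  [2] .#. => .  t=0,i=0
  [1] ..# => #  t=0,i=5
  [0] ... => .  t=0,i=2
  bits 00011010 = 26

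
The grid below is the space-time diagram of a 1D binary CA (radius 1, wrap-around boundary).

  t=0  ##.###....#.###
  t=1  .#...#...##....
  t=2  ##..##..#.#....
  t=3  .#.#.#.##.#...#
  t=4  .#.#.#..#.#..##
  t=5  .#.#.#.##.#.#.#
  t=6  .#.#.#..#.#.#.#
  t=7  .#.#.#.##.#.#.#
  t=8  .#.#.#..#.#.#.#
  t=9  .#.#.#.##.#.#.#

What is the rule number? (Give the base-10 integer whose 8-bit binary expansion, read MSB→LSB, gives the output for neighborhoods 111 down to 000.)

70

  ###|.  b7=0 t=0,i=0
  ##.|#  b6=1 t=0,i=1
  #.#|.  b5=0 t=0,i=2
  #..|.  b4=0 t=0,i=6
  .##|.  b3=0 t=0,i=3
  .#.|#  b2=1 t=0,i=10
  ..#|#  b1=1 t=0,i=9
  ...|.  b0=0 t=0,i=7
  bits 01000110 = 70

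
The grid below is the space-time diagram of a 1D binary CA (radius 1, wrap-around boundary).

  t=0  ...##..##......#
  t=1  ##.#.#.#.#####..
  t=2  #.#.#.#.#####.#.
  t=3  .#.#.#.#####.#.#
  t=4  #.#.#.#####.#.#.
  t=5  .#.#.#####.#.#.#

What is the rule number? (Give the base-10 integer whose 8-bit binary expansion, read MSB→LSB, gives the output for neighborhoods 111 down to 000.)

  [7] ### => #  t=1,i=10
  [6] ##. => .  t=0,i=4
  [5] #.# => #  t=1,i=2
  [4] #.. => #  t=0,i=0
  [3] .## => #  t=0,i=3
  [2] .#. => .  t=0,i=15
  [1] ..# => .  t=0,i=2
  [0] ... => #  t=0,i=1
  bits 10111001 = 185

185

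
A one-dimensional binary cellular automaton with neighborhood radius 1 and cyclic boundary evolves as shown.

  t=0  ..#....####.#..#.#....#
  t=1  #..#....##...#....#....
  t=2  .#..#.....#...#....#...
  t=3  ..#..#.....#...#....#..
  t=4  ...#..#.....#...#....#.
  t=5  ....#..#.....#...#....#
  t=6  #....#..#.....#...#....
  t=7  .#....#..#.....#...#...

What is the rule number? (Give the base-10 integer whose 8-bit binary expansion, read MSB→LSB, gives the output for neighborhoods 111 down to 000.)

  ### -> #   bit 7 = 1  t=0,i=8
  ##. -> .   bit 6 = 0  t=0,i=10
  #.# -> .   bit 5 = 0  t=0,i=11
  #.. -> #   bit 4 = 1  t=0,i=0
  .## -> .   bit 3 = 0  t=0,i=7
  .#. -> .   bit 2 = 0  t=0,i=2
  ..# -> .   bit 1 = 0  t=0,i=1
  ... -> .   bit 0 = 0  t=0,i=4
  bits 10010000 = 144

144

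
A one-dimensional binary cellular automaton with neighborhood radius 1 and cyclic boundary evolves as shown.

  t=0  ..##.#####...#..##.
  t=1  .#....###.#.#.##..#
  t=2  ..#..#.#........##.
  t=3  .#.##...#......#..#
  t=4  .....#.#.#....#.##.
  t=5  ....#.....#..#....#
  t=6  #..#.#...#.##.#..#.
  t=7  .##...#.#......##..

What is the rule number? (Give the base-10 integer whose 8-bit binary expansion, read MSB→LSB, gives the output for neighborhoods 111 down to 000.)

  ### -> #   bit 7 = 1  t=0,i=6
  ##. -> .   bit 6 = 0  t=0,i=3
  #.# -> .   bit 5 = 0  t=0,i=4
  #.. -> #   bit 4 = 1  t=0,i=10
  .## -> .   bit 3 = 0  t=0,i=2
  .#. -> .   bit 2 = 0  t=0,i=13
  ..# -> #   bit 1 = 1  t=0,i=1
  ... -> .   bit 0 = 0  t=0,i=0
  bits 10010010 = 146

146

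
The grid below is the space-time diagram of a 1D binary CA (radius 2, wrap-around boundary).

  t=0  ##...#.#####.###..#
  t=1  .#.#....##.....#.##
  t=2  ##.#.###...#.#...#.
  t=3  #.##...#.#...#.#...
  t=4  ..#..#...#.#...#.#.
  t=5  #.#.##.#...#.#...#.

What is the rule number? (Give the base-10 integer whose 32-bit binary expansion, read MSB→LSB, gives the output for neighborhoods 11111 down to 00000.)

2491383962

  #####|#  b31=1 t=0,i=9
  ####.|.  b30=0 t=0,i=10
  ###.#|.  b29=0 t=0,i=11
  ###..|#  b28=1 t=0,i=1
  ##.##|.  b27=0 t=0,i=12
  ##.#.|#  b26=1 t=1,i=0
  ##..#|.  b25=0 t=0,i=16
  ##...|.  b24=0 t=0,i=2
  #.###|.  b23=0 t=0,i=7
  #.##.|#  b22=1 t=1,i=17
  #.#.#|#  b21=1 t=1,i=1
  #.#..|#  b20=1 t=1,i=3
  #..##|#  b19=1 t=0,i=17
  #..#.|#  b18=1 t=4,i=4
  #...#|#  b17=1 t=0,i=3
  #....|#  b16=1 t=1,i=5
  .####|#  b15=1 t=0,i=8
  .###.|.  b14=0 t=0,i=0
  .##.#|.  b13=0 t=1,i=18
  .##..|.  b12=0 t=1,i=9
  .#.##|.  b11=0 t=0,i=6
  .#.#.|.  b10=0 t=1,i=2
  .#..#|.  b9=0 t=4,i=3
  .#...|.  b8=0 t=1,i=4
  ..###|#  b7=1 t=0,i=18
  ..##.|.  b6=0 t=1,i=8
  ..#.#|.  b5=0 t=0,i=5
  ..#..|#  b4=1 t=4,i=2
  ...##|#  b3=1 t=1,i=7
  ...#.|.  b2=0 t=0,i=4
  ....#|#  b1=1 t=1,i=6
  .....|.  b0=0 t=1,i=12
  bits 10010100011111111000000010011010 = 2491383962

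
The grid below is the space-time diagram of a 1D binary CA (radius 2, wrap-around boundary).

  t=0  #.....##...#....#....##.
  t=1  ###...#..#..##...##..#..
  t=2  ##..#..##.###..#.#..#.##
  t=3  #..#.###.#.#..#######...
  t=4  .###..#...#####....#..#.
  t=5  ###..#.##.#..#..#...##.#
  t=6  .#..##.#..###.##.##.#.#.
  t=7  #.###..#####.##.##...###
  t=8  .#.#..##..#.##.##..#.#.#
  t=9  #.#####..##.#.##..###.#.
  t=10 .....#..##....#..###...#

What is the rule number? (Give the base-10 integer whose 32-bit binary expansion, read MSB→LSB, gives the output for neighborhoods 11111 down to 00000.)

1214203872

  #####|.  b31=0 t=3,i=16
  ####.|#  b30=1 t=2,i=0
  ###.#|.  b29=0 t=3,i=7
  ###..|.  b28=0 t=1,i=2
  ##.##|#  b27=1 t=2,i=9
  ##.#.|.  b26=0 t=0,i=23
  ##..#|.  b25=0 t=1,i=19
  ##...|.  b24=0 t=0,i=8
  #.###|.  b23=0 t=2,i=10
  #.##.|#  b22=1 t=5,i=7
  #.#.#|.  b21=0 t=3,i=9
  #.#..|#  b20=1 t=0,i=0
  #..##|#  b19=1 t=1,i=11
  #..#.|#  b18=1 t=1,i=8
  #...#|#  b17=1 t=0,i=9
  #....|#  b16=1 t=0,i=2
  .####|.  b15=0 t=2,i=23
  .###.|#  b14=1 t=1,i=1
  .##.#|.  b13=0 t=0,i=22
  .##..|.  b12=0 t=0,i=7
  .#.##|.  b11=0 t=2,i=21
  .#.#.|#  b10=1 t=2,i=16
  .#..#|#  b9=1 t=1,i=7
  .#...|#  b8=1 t=0,i=1
  ..###|#  b7=1 t=1,i=0
  ..##.|#  b6=1 t=0,i=6
  ..#.#|#  b5=1 t=2,i=15
  ..#..|.  b4=0 t=0,i=11
  ...##|.  b3=0 t=0,i=5
  ...#.|.  b2=0 t=0,i=10
  ....#|.  b1=0 t=0,i=4
  .....|.  b0=0 t=0,i=3
  bits 01001000010111110100011111100000 = 1214203872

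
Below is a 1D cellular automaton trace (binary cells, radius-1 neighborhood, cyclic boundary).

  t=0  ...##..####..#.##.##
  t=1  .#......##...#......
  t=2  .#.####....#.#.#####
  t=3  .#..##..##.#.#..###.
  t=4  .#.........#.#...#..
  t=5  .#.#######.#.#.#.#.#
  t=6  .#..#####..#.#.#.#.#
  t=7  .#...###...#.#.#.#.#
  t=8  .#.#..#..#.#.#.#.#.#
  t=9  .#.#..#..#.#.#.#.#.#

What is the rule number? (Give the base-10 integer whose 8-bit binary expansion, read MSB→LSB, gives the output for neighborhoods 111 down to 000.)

  ###|#  b7=1 t=0,i=8
  ##.|.  b6=0 t=0,i=4
  #.#|.  b5=0 t=0,i=14
  #..|.  b4=0 t=0,i=0
  .##|.  b3=0 t=0,i=3
  .#.|#  b2=1 t=0,i=13
  ..#|.  b1=0 t=0,i=2
  ...|#  b0=1 t=0,i=1
  bits 10000101 = 133

133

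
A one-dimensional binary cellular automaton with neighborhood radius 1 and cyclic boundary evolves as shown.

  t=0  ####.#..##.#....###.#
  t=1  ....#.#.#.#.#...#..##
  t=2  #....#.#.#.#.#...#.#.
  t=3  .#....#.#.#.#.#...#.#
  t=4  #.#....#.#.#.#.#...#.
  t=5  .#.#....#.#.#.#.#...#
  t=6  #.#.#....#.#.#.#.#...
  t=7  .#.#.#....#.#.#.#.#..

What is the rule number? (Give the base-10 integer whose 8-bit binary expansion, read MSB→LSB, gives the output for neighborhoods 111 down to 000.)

  nb ###: next=.  (t=0,i=0, bit7=0)
  nb ##.: next=.  (t=0,i=3, bit6=0)
  nb #.#: next=#  (t=0,i=4, bit5=1)
  nb #..: next=#  (t=0,i=6, bit4=1)
  nb .##: next=#  (t=0,i=8, bit3=1)
  nb .#.: next=.  (t=0,i=5, bit2=0)
  nb ..#: next=.  (t=0,i=7, bit1=0)
  nb ...: next=.  (t=0,i=13, bit0=0)
  bits 00111000 = 56

56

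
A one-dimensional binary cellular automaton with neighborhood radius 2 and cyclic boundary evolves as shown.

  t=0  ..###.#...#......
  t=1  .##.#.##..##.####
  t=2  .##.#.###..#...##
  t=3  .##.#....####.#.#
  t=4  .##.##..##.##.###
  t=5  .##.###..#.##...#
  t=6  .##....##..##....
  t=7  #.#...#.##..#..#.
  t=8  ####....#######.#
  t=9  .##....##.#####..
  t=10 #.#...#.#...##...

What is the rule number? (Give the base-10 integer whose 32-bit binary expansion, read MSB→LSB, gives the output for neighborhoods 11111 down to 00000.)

  nb #####: next=#  (t=8,i=1, bit31=1)
  nb ####.: next=#  (t=1,i=15, bit30=1)
  nb ###.#: next=#  (t=0,i=4, bit29=1)
  nb ###..: next=.  (t=2,i=8, bit28=0)
  nb ##.##: next=.  (t=1,i=0, bit27=0)
  nb ##.#.: next=.  (t=0,i=5, bit26=0)
  nb ##..#: next=#  (t=1,i=8, bit25=1)
  nb ##...: next=.  (t=5,i=13, bit24=0)
  nb #.###: next=.  (t=1,i=13, bit23=0)
  nb #.##.: next=#  (t=1,i=1, bit22=1)
  nb #.#.#: next=#  (t=1,i=4, bit21=1)
  nb #.#..: next=#  (t=0,i=6, bit20=1)
  nb #..##: next=.  (t=1,i=9, bit19=0)
  nb #..#.: next=#  (t=2,i=10, bit18=1)
  nb #...#: next=.  (t=0,i=8, bit17=0)
  nb #....: next=.  (t=0,i=12, bit16=0)
  nb .####: next=.  (t=1,i=14, bit15=0)
  nb .###.: next=.  (t=0,i=3, bit14=0)
  nb .##.#: next=#  (t=1,i=2, bit13=1)
  nb .##..: next=#  (t=1,i=7, bit12=1)
  nb .#.##: next=.  (t=1,i=5, bit11=0)
  nb .#.#.: next=#  (t=3,i=15, bit10=1)
  nb .#..#: next=#  (t=7,i=13, bit9=1)
  nb .#...: next=#  (t=0,i=7, bit8=1)
  nb ..###: next=#  (t=0,i=2, bit7=1)
  nb ..##.: next=.  (t=1,i=10, bit6=0)
  nb ..#.#: next=.  (t=5,i=9, bit5=0)
  nb ..#..: next=#  (t=0,i=10, bit4=1)
  nb ...##: next=#  (t=0,i=1, bit3=1)
  nb ...#.: next=.  (t=0,i=9, bit2=0)
  nb ....#: next=.  (t=0,i=0, bit1=0)
  nb .....: next=#  (t=0,i=13, bit0=1)
  bits 11100010011101000011011110011001 = 3799267225

3799267225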